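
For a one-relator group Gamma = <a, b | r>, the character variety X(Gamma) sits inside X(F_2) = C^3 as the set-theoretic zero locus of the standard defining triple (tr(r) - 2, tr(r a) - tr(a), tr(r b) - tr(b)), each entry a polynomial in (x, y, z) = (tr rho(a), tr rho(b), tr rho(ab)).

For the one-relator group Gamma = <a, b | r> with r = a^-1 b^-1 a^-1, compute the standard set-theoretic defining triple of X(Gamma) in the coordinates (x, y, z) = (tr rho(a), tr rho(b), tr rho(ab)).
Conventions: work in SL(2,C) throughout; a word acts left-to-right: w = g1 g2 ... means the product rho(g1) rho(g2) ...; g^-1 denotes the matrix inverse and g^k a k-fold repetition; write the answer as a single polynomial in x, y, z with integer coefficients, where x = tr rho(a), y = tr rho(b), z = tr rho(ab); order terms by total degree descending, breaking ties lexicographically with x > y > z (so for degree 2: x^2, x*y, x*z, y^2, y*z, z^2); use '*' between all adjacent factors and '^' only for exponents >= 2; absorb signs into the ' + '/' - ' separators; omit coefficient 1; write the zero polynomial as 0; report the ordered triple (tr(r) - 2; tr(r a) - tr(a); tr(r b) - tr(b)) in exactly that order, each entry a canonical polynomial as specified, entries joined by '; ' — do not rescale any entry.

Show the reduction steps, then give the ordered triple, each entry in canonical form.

x*z - y - 2; -x + z; x*y*z - y^2 - z^2 - y + 2

tr(a^-1) = tr(a) = x
apply: tr(a^-2) = tr(a^-1) * tr(a) - tr(1)   [inverse elimination on a] = x^2 - 2
apply: tr(b a^-1) = tr(b) * tr(a) - tr(b a)   [inverse elimination on a] = x*y - z
apply: tr(a^-2 b) = tr(b a^-1) * tr(a) - tr(b)   [inverse elimination on a] = x^2*y - x*z - y
tr(a^-1 b^-1 a^-1) = tr(a^-2) * tr(b) - tr(a^-2 b)   [inverse elimination on b] = x*z - y
tr(a b a b) = tr(b a) * tr(b a) - tr(1)   [split at a repeated b] = z^2 - 2
use: tr(b^-1 a b a) = tr(a b a) * tr(b) - tr(a b a b)   [inverse elimination on b] = x*y*z - y^2 - z^2 + 2
use: tr(b a^-1 b^-1 a) = tr(b^-1 a b) * tr(a) - tr(b^-1 a b a)   [inverse elimination on a] = -x*y*z + x^2 + y^2 + z^2 - 2
tr(a^-1 b^-1 a^-1 b) = tr(b a^-1 b^-1) * tr(a) - tr(b a^-1 b^-1 a)   [inverse elimination on a] = x*y*z - y^2 - z^2 + 2
assemble the triple (tr(r) - 2; tr(r a) - x; tr(r b) - y)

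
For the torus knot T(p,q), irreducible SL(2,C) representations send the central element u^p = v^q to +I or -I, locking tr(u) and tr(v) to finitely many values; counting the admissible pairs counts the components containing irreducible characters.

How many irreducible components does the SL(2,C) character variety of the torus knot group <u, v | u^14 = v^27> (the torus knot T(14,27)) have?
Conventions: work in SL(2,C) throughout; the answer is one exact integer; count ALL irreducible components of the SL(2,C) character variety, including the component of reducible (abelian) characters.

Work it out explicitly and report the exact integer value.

170

For T(14,27): irreducibility forces the central element u^14 = v^27 to one of +I, -I.
This locks tr(u) to 2*cos(pi*alpha/14), alpha in 1..13, and tr(v) to 2*cos(pi*beta/27), beta in 1..26, on each component of irreducible characters.
Consistency of u^14 = (-1)^alpha I with v^27 = (-1)^beta I forces alpha = beta (mod 2).
Enumerate parity-matched pairs: 7*13 odd-odd plus 6*13 even-even gives 169.
components with irreducible characters: 169; plus the single component of reducible (abelian) characters: total 170.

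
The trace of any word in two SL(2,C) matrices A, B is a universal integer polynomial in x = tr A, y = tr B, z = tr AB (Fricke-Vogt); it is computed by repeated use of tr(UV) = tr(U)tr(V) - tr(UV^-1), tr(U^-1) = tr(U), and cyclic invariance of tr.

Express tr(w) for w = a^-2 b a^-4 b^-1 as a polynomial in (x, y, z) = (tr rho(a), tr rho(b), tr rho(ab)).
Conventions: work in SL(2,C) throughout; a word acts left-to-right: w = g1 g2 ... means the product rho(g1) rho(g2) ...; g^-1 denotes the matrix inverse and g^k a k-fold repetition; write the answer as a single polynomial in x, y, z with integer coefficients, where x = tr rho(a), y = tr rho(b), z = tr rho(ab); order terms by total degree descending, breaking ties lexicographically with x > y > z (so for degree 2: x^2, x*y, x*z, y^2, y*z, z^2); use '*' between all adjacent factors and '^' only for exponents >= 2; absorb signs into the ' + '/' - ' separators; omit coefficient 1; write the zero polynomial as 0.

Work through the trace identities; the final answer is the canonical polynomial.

trace(a^-1) = trace(a) = x
trace(a^-2) = trace(a^-1) * trace(a) - trace(1) = x^2 - 2
trace(a b a) = trace(a) * trace(b a) - trace(b) = x*z - y
trace(a b a b) = trace(a b) * trace(a b) - trace(1) = z^2 - 2
trace(b a b^-1 a) = trace(a b a) * trace(b) - trace(a b a b) = x*y*z - y^2 - z^2 + 2
trace(b a b^-1 a^-1) = trace(b a b^-1) * trace(a) - trace(b a b^-1 a) = -x*y*z + x^2 + y^2 + z^2 - 2
trace(b^-1 a^-2 b a) = trace(b a b^-1 a^-1) * trace(a) - trace(b a b^-1) = -x^2*y*z + x^3 + x*y^2 + x*z^2 - 3*x
trace(a^-1 b^-1 a^-2 b) = trace(b^-1 a^-2 b) * trace(a) - trace(b^-1 a^-2 b a) = x^2*y*z - x*y^2 - x*z^2 + x
trace(a^-2 b^-1 a^-2 b) = trace(a^-1 b^-1 a^-2 b) * trace(a) - trace(a^-1 b^-1 a^-2 b a) = x^3*y*z - x^2*y^2 - x^2*z^2 + 2
trace(a^-1 b^-1 a^-2 b a^-2) = trace(a^-2 b^-1 a^-2 b) * trace(a) - trace(a^-2 b^-1 a^-2 b a) = x^4*y*z - x^3*y^2 - x^3*z^2 - x^2*y*z + x*y^2 + x*z^2 + x
trace(a^-2 b a^-4 b^-1) = trace(a^-1 b^-1 a^-2 b a^-2) * trace(a) - trace(a^-1 b^-1 a^-2 b a^-1) = x^5*y*z - x^4*y^2 - x^4*z^2 - 2*x^3*y*z + 2*x^2*y^2 + 2*x^2*z^2 + x^2 - 2

x^5*y*z - x^4*y^2 - x^4*z^2 - 2*x^3*y*z + 2*x^2*y^2 + 2*x^2*z^2 + x^2 - 2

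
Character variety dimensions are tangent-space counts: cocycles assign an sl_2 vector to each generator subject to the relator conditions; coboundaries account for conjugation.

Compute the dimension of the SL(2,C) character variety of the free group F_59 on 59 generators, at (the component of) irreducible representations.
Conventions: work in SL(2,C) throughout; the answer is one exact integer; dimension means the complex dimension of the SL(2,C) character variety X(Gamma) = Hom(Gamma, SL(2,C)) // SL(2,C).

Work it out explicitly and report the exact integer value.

174

Here Gamma is free of rank 59 — no relator constrains a cocycle.
Z^1(Gamma, Ad rho) = (sl_2)^59: a cocycle is a free choice of one sl_2 vector per generator, so dim Z^1 = 3*59 = 177.
Irreducibility makes the coboundary map sl_2 -> Z^1 injective (trivial centralizer), so dim B^1 = 3.
Therefore dim X = 177 - 3 = 174.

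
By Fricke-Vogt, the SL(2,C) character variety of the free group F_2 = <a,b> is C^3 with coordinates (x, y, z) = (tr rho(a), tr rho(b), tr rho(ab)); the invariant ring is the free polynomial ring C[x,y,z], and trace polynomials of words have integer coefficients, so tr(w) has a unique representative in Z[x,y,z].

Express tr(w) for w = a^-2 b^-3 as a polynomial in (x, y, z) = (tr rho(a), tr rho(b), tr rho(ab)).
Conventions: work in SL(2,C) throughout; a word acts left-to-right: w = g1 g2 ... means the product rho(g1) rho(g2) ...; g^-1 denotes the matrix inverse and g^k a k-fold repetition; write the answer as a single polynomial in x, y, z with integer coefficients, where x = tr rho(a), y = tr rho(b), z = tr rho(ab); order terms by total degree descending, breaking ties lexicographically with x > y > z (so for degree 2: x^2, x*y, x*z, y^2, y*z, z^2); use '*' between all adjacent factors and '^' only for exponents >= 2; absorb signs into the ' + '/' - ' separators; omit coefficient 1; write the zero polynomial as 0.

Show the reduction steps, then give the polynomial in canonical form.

x*y^2*z - x^2*y - y^3 - x*z + 3*y

next, trace(a^-1) = trace(a) = x
trace(a^-1 b) = trace(b) * trace(a) - trace(b a) = x*y - z
trace(a^-1 b^-1) = trace(a^-1) * trace(b) - trace(a^-1 b) = z
and trace(a^-2 b^-1) = trace(a^-1 b^-1) * trace(a) - trace(a^-1 b^-1 a) = x*z - y
trace(a^-2) = trace(a^-1) * trace(a) - trace(1) = x^2 - 2
trace(b^-1 a^-2 b^-1) = trace(a^-2 b^-1) * trace(b) - trace(a^-2) = x*y*z - x^2 - y^2 + 2
trace(a^-2 b^-3) = trace(b^-1 a^-2 b^-1) * trace(b) - trace(b^-1 a^-2) = x*y^2*z - x^2*y - y^3 - x*z + 3*y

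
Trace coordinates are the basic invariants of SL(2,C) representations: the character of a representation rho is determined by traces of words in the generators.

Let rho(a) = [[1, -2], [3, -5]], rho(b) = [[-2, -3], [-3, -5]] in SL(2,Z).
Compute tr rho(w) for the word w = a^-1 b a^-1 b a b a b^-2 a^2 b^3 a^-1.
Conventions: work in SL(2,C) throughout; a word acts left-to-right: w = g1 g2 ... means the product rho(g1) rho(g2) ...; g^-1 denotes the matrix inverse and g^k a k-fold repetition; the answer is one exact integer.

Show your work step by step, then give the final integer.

-489970456

rho(a^-1) = [[-5, 2], [-3, 1]]
... * rho(b) = [[-2, -3], [-3, -5]]  ->  [[4, 5], [3, 4]]
... * rho(a^-1) = [[-5, 2], [-3, 1]]  ->  [[-35, 13], [-27, 10]]
... * rho(b) = [[-2, -3], [-3, -5]]  ->  [[31, 40], [24, 31]]
... * rho(a) = [[1, -2], [3, -5]]  ->  [[151, -262], [117, -203]]
... * rho(b) = [[-2, -3], [-3, -5]]  ->  [[484, 857], [375, 664]]
... * rho(a) = [[1, -2], [3, -5]]  ->  [[3055, -5253], [2367, -4070]]
... * rho(b^-1) = [[-5, 3], [3, -2]]  ->  [[-31034, 19671], [-24045, 15241]]
... * rho(b^-1) = [[-5, 3], [3, -2]]  ->  [[214183, -132444], [165948, -102617]]
... * rho(a) = [[1, -2], [3, -5]]  ->  [[-183149, 233854], [-141903, 181189]]
... * rho(a) = [[1, -2], [3, -5]]  ->  [[518413, -802972], [401664, -622139]]
... * rho(b) = [[-2, -3], [-3, -5]]  ->  [[1372090, 2459621], [1063089, 1905703]]
... * rho(b) = [[-2, -3], [-3, -5]]  ->  [[-10123043, -16414375], [-7843287, -12717782]]
... * rho(b) = [[-2, -3], [-3, -5]]  ->  [[69489211, 112441004], [53839920, 87118771]]
... * rho(a^-1) = [[-5, 2], [-3, 1]]  ->  [[-684769067, 251419426], [-530555913, 194798611]]
tr = -684769067 + 194798611 = -489970456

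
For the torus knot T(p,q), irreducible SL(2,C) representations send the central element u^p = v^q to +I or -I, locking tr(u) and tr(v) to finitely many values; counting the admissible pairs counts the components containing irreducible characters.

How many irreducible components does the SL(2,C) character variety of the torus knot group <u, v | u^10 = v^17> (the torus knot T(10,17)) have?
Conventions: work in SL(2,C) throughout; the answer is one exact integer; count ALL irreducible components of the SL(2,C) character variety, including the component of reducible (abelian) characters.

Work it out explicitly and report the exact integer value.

73

In the torus knot group T(10,17), u^10 = v^17 is central, so an irreducible representation sends it to +I or -I (Schur).
This locks tr(u) to 2*cos(pi*alpha/10), alpha in 1..9, and tr(v) to 2*cos(pi*beta/17), beta in 1..16, on each component of irreducible characters.
Consistency of u^10 = (-1)^alpha I with v^17 = (-1)^beta I forces alpha = beta (mod 2).
Counting: 5 odd alphas x 8 odd betas + 4 even alphas x 8 even betas = 40 + 32 = 72.
That is 72 components of irreducible characters, and with the reducible (abelian) component the total is 73.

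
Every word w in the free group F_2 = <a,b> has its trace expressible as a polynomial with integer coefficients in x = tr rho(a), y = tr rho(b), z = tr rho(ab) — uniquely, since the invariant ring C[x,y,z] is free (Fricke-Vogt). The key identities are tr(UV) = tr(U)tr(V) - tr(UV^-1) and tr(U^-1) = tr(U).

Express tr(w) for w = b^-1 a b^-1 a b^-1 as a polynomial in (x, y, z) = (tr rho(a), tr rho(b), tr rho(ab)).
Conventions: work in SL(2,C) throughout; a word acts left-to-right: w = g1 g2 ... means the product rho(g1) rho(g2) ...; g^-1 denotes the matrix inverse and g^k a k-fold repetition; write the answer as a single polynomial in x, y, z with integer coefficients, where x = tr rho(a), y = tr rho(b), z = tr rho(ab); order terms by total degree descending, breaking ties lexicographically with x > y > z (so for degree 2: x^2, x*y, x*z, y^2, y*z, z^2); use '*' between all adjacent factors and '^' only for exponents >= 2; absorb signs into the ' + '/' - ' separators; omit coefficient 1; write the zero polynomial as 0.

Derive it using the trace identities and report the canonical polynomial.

and tr(a^2) = tr(a)*tr(a) - tr(1)  (reduce the a square) = x^2 - 2
next, tr(a^2 b) = tr(a)*tr(b a) - tr(b)  (reduce the a square) = x*z - y
tr(a^2 b^-1) = tr(a^2)*tr(b) - tr(a^2 b)  (eliminate b^-1) = x^2*y - x*z - y
tr(a b^-2 a) = tr(a^2 b^-1)*tr(b) - tr(a^2)  (eliminate b^-1) = x^2*y^2 - x*y*z - x^2 - y^2 + 2
next, tr(a b a b) = tr(a b)*tr(a b) - tr(1)  (split on a) = z^2 - 2
next, tr(b^-1 a b a) = tr(a b a)*tr(b) - tr(a b a b)  (eliminate b^-1) = x*y*z - y^2 - z^2 + 2
and tr(a b^-2 a b) = tr(b^-1 a b a)*tr(b) - tr(b^-1 a b a b)  (eliminate b^-1) = x*y^2*z - y^3 - y*z^2 - x*z + 3*y
tr(b^-1 a b^-1 a b^-1) = tr(a b^-2 a)*tr(b) - tr(a b^-2 a b)  (eliminate b^-1) = x^2*y^3 - 2*x*y^2*z - x^2*y + y*z^2 + x*z - y

x^2*y^3 - 2*x*y^2*z - x^2*y + y*z^2 + x*z - y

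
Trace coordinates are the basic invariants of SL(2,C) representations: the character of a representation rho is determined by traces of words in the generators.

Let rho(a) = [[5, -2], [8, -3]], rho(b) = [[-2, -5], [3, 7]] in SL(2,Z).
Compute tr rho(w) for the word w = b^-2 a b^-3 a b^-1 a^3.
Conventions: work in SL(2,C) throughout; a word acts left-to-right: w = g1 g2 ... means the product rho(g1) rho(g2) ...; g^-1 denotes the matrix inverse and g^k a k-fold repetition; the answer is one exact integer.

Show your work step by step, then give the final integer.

226173674

rho(b^-1) = [[7, 5], [-3, -2]]
... * rho(b^-1) = [[7, 5], [-3, -2]]  ->  [[34, 25], [-15, -11]]
... * rho(a) = [[5, -2], [8, -3]]  ->  [[370, -143], [-163, 63]]
... * rho(b^-1) = [[7, 5], [-3, -2]]  ->  [[3019, 2136], [-1330, -941]]
... * rho(b^-1) = [[7, 5], [-3, -2]]  ->  [[14725, 10823], [-6487, -4768]]
... * rho(b^-1) = [[7, 5], [-3, -2]]  ->  [[70606, 51979], [-31105, -22899]]
... * rho(a) = [[5, -2], [8, -3]]  ->  [[768862, -297149], [-338717, 130907]]
... * rho(b^-1) = [[7, 5], [-3, -2]]  ->  [[6273481, 4438608], [-2763740, -1955399]]
... * rho(a) = [[5, -2], [8, -3]]  ->  [[66876269, -25862786], [-29461892, 11393677]]
... * rho(a) = [[5, -2], [8, -3]]  ->  [[127479057, -56164180], [-56160044, 24742753]]
... * rho(a) = [[5, -2], [8, -3]]  ->  [[188081845, -86465574], [-82858196, 38091829]]
tr = 188081845 + 38091829 = 226173674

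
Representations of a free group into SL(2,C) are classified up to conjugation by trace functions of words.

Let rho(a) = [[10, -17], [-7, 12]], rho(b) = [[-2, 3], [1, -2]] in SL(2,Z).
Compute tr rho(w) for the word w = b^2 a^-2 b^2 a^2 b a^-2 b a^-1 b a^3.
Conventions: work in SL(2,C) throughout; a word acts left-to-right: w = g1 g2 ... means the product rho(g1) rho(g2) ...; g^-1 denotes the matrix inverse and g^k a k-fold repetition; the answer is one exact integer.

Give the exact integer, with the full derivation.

-7849025284

rho(b) = [[-2, 3], [1, -2]]
... * rho(b) = [[-2, 3], [1, -2]]  ->  [[7, -12], [-4, 7]]
... * rho(a^-1) = [[12, 17], [7, 10]]  ->  [[0, -1], [1, 2]]
... * rho(a^-1) = [[12, 17], [7, 10]]  ->  [[-7, -10], [26, 37]]
... * rho(b) = [[-2, 3], [1, -2]]  ->  [[4, -1], [-15, 4]]
... * rho(b) = [[-2, 3], [1, -2]]  ->  [[-9, 14], [34, -53]]
... * rho(a) = [[10, -17], [-7, 12]]  ->  [[-188, 321], [711, -1214]]
... * rho(a) = [[10, -17], [-7, 12]]  ->  [[-4127, 7048], [15608, -26655]]
... * rho(b) = [[-2, 3], [1, -2]]  ->  [[15302, -26477], [-57871, 100134]]
... * rho(a^-1) = [[12, 17], [7, 10]]  ->  [[-1715, -4636], [6486, 17533]]
... * rho(a^-1) = [[12, 17], [7, 10]]  ->  [[-53032, -75515], [200563, 285592]]
... * rho(b) = [[-2, 3], [1, -2]]  ->  [[30549, -8066], [-115534, 30505]]
... * rho(a^-1) = [[12, 17], [7, 10]]  ->  [[310126, 438673], [-1172873, -1659028]]
... * rho(b) = [[-2, 3], [1, -2]]  ->  [[-181579, 53032], [686718, -200563]]
... * rho(a) = [[10, -17], [-7, 12]]  ->  [[-2187014, 3723227], [8271121, -14080962]]
... * rho(a) = [[10, -17], [-7, 12]]  ->  [[-47932729, 81857962], [181277944, -309580601]]
... * rho(a) = [[10, -17], [-7, 12]]  ->  [[-1052333024, 1797151937], [3979843647, -6796692260]]
tr = -1052333024 + -6796692260 = -7849025284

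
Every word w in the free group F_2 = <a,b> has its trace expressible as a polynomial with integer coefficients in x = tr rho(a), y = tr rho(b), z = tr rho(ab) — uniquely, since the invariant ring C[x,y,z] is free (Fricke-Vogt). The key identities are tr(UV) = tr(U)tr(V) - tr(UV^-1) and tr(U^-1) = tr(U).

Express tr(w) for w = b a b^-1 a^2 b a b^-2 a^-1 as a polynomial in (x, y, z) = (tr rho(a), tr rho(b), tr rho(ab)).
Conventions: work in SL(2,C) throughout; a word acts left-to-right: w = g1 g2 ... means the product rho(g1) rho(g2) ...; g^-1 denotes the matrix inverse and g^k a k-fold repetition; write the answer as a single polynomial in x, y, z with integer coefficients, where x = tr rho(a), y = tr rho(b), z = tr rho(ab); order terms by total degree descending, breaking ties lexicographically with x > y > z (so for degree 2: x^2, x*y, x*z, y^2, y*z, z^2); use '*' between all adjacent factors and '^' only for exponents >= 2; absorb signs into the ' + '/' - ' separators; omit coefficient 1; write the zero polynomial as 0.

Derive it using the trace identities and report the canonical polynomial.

-x^3*y^3*z^2 + x^4*y^2*z + 2*x^2*y^4*z + 2*x^2*y^2*z^3 - x^3*y^3 - x^3*y*z^2 - x*y^5 - 2*x*y^3*z^2 - x*y*z^4 - 4*x^2*y^2*z + x^3*y + 4*x*y^3 + 4*x*y*z^2 - x^2*z - 2*x*y + z

trace(b a^2) = trace(a) trace(b a) - trace(b)  (reduce the a square) = x*z - y
so trace(a^2 b a) = trace(a) trace(b a^2) - trace(b a)  (reduce the a square) = x^2*z - x*y - z
reduce: trace(a^2 b a^2) = trace(a) trace(a^2 b a) - trace(a^2 b)  (reduce the a square) = x^3*z - x^2*y - 2*x*z + y
reduce: trace(b a b a) = trace(b a) trace(b a) - trace(1)  (split on b) = z^2 - 2
reduce: trace(b a b) = trace(b) trace(a b) - trace(a)  (reduce the b square) = y*z - x
trace(b a^2 b a) = trace(a) trace(b a b a) - trace(b a b)  (reduce the a square) = x*z^2 - y*z - x
so trace(b^2) = trace(b) trace(b) - trace(1)  (reduce the b square) = y^2 - 2
trace(b a^2 b) = trace(a) trace(b^2 a) - trace(b^2)  (reduce the a square) = x*y*z - x^2 - y^2 + 2
so trace(a^2 b a^2 b) = trace(a) trace(b a^2 b a) - trace(b a^2 b)  (reduce the a square) = x^2*z^2 - 2*x*y*z + y^2 - 2
trace(a b^-1 a^2 b a) = trace(a^2 b a^2) trace(b) - trace(a^2 b a^2 b)  (eliminate b^-1) = x^3*y*z - x^2*y^2 - x^2*z^2 + 2
reduce: trace(a^2 b a b a) = trace(a) trace(b a b a^2) - trace(b a b a)  (reduce the a square) = x^2*z^2 - x*y*z - x^2 - z^2 + 2
trace(b a b a b a) = trace(a b a b) trace(a b) - trace(b a)  (split on a) = z^3 - 3*z
trace(b a b a b) = trace(b) trace(a b a b) - trace(a b a)  (reduce the b square) = y*z^2 - x*z - y
so trace(a^2 b a b a b) = trace(a) trace(b a b a b a) - trace(b a b a b)  (reduce the a square) = x*z^3 - y*z^2 - 2*x*z + y
trace(a b^-1 a^2 b a b) = trace(a^2 b a b a) trace(b) - trace(a^2 b a b a b)  (eliminate b^-1) = x^2*y*z^2 - x*y^2*z - x*z^3 - x^2*y + 2*x*z + y
reduce: trace(a b^-1 a^2 b a b^-1) = trace(a b^-1 a^2 b a) trace(b) - trace(a b^-1 a^2 b a b)  (eliminate b^-1) = x^3*y^2*z - x^2*y^3 - 2*x^2*y*z^2 + x*y^2*z + x*z^3 + x^2*y - 2*x*z + y
so trace(a^2 b a^2 b a) = trace(a) trace(a b a^2 b a) - trace(a b a^2 b)  (reduce the a square) = x^3*z^2 - 2*x^2*y*z + x*y^2 - x*z^2 + y*z - x
trace(b a^2 b a b) = trace(b) trace(a^2 b a b) - trace(a^2 b a)  (reduce the b square) = x*y*z^2 - x^2*z - y^2*z + z
trace(a^2 b a^2 b a b) = trace(a) trace(b a^2 b a b a) - trace(b a^2 b a b)  (reduce the a square) = x^2*z^3 - 2*x*y*z^2 - x^2*z + y^2*z + x*y - z
so trace(a b a b^-1 a^2 b a) = trace(a^2 b a^2 b a) trace(b) - trace(a^2 b a^2 b a b)  (eliminate b^-1) = x^3*y*z^2 - 2*x^2*y^2*z - x^2*z^3 + x*y^3 + x*y*z^2 + x^2*z - 2*x*y + z
trace(a^2 b a b a b a) = trace(a) trace(a b a b a b a) - trace(a b a b a b)  (reduce the a square) = x^2*z^3 - x*y*z^2 - 2*x^2*z - z^3 + x*y + 3*z
trace(b a b a b a b a) = trace(b a b a b a) trace(b a) - trace(a b a b)  (split on b) = z^4 - 4*z^2 + 2
so trace(b a b a b a b) = trace(b) trace(a b a b a b) - trace(a b a b a)  (reduce the b square) = y*z^3 - x*z^2 - 2*y*z + x
so trace(a^2 b a b a b a b) = trace(a) trace(b a b a b a b a) - trace(b a b a b a b)  (reduce the a square) = x*z^4 - y*z^3 - 3*x*z^2 + 2*y*z + x
trace(a b a b^-1 a^2 b a b) = trace(a^2 b a b a b a) trace(b) - trace(a^2 b a b a b a b)  (eliminate b^-1) = x^2*y*z^3 - x*y^2*z^2 - x*z^4 - 2*x^2*y*z + x*y^2 + 3*x*z^2 + y*z - x
trace(b^-1 a b a b^-1 a^2 b a) = trace(a b a b^-1 a^2 b a) trace(b) - trace(a b a b^-1 a^2 b a b)  (eliminate b^-1) = x^3*y^2*z^2 - 2*x^2*y^3*z - 2*x^2*y*z^3 + x*y^4 + 2*x*y^2*z^2 + x*z^4 + 3*x^2*y*z - 3*x*y^2 - 3*x*z^2 + x
trace(b a b^-1 a^2 b a b^-2 a) = trace(b^-1 a b a b^-1 a^2 b a) trace(b) - trace(b^-1 a b a b^-1 a^2 b a b)  (eliminate b^-1) = x^3*y^3*z^2 - 2*x^2*y^4*z - 2*x^2*y^2*z^3 - x^3*y*z^2 + x*y^5 + 2*x*y^3*z^2 + x*y*z^4 + 5*x^2*y^2*z + x^2*z^3 - 4*x*y^3 - 4*x*y*z^2 - x^2*z + 3*x*y - z
reduce: trace(b a b^-1 a^2 b a b^-2 a^-1) = trace(b a b^-1 a^2 b a b^-2) trace(a) - trace(b a b^-1 a^2 b a b^-2 a)  (eliminate a^-1) = -x^3*y^3*z^2 + x^4*y^2*z + 2*x^2*y^4*z + 2*x^2*y^2*z^3 - x^3*y^3 - x^3*y*z^2 - x*y^5 - 2*x*y^3*z^2 - x*y*z^4 - 4*x^2*y^2*z + x^3*y + 4*x*y^3 + 4*x*y*z^2 - x^2*z - 2*x*y + z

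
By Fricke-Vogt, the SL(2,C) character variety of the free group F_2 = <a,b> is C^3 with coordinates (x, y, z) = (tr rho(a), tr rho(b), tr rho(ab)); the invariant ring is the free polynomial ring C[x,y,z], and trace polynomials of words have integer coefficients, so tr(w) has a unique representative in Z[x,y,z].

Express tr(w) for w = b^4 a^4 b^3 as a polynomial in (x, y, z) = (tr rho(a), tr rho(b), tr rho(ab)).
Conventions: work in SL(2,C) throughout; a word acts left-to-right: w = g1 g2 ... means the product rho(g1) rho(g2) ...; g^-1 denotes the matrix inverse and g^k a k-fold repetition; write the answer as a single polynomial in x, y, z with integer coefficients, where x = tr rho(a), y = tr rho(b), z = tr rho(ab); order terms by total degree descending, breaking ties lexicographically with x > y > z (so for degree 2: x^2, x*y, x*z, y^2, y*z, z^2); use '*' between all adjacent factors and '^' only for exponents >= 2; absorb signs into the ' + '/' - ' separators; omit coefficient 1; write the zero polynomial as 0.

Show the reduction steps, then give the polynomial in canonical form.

x^3*y^6*z - x^4*y^5 - x^2*y^7 - 5*x^3*y^4*z - 2*x*y^6*z + 4*x^4*y^3 + 9*x^2*y^5 + y^7 + 6*x^3*y^2*z + 10*x*y^4*z - 3*x^4*y - 22*x^2*y^3 - 7*y^5 - x^3*z - 12*x*y^2*z + 13*x^2*y + 14*y^3 + 2*x*z - 7*y

tr(a b^2) = tr(b) tr(a b) - tr(a) = y*z - x
use: tr(a b^3) = tr(b) tr(a b^2) - tr(a b) = y^2*z - x*y - z
tr(b a b^3) = tr(b) tr(a b^3) - tr(a b^2) = y^3*z - x*y^2 - 2*y*z + x
apply: tr(a b^5) = tr(b) tr(b a b^3) - tr(b a b^2) = y^4*z - x*y^3 - 3*y^2*z + 2*x*y + z
tr(b^6 a) = tr(b) tr(a b^5) - tr(a b^4) = y^5*z - x*y^4 - 4*y^3*z + 3*x*y^2 + 3*y*z - x
use: tr(b^2) = tr(b) tr(b) - tr(1) = y^2 - 2
apply: tr(b^3) = tr(b) tr(b^2) - tr(b) = y^3 - 3*y
use: tr(b^4) = tr(b) tr(b^3) - tr(b^2) = y^4 - 4*y^2 + 2
apply: tr(b^5) = tr(b) tr(b^4) - tr(b^3) = y^5 - 5*y^3 + 5*y
use: tr(b^6) = tr(b) tr(b^5) - tr(b^4) = y^6 - 6*y^4 + 9*y^2 - 2
use: tr(b^6 a^2) = tr(a) tr(b^6 a) - tr(b^6) = x*y^5*z - x^2*y^4 - y^6 - 4*x*y^3*z + 3*x^2*y^2 + 6*y^4 + 3*x*y*z - x^2 - 9*y^2 + 2
apply: tr(b a^3 b^5) = tr(a) tr(b^6 a^2) - tr(b^6 a) = x^2*y^5*z - x^3*y^4 - x*y^6 - 4*x^2*y^3*z - y^5*z + 3*x^3*y^2 + 7*x*y^4 + 3*x^2*y*z + 4*y^3*z - x^3 - 12*x*y^2 - 3*y*z + 3*x
apply: tr(a^2 b^3) = tr(a) tr(b^3 a) - tr(b^3) = x*y^2*z - x^2*y - y^3 - x*z + 3*y
use: tr(a^2 b) = tr(a) tr(b a) - tr(b) = x*z - y
use: tr(a^2) = tr(a) tr(a) - tr(1) = x^2 - 2
tr(a^2 b^2) = tr(b) tr(a^2 b) - tr(a^2) = x*y*z - x^2 - y^2 + 2
tr(b^4 a^2) = tr(b) tr(a^2 b^3) - tr(a^2 b^2) = x*y^3*z - x^2*y^2 - y^4 - 2*x*y*z + x^2 + 4*y^2 - 2
use: tr(b a^3 b^3) = tr(a) tr(b^4 a^2) - tr(b^4 a) = x^2*y^3*z - x^3*y^2 - x*y^4 - 2*x^2*y*z - y^3*z + x^3 + 5*x*y^2 + 2*y*z - 3*x
tr(b a^3 b^2) = tr(a) tr(b^3 a^2) - tr(b^3 a) = x^2*y^2*z - x^3*y - x*y^3 - x^2*z - y^2*z + 4*x*y + z
tr(b a^3 b^4) = tr(b) tr(b a^3 b^3) - tr(b a^3 b^2) = x^2*y^4*z - x^3*y^3 - x*y^5 - 3*x^2*y^2*z - y^4*z + 2*x^3*y + 6*x*y^3 + x^2*z + 3*y^2*z - 7*x*y - z
tr(b^7 a^3) = tr(b) tr(b a^3 b^5) - tr(b a^3 b^4) = x^2*y^6*z - x^3*y^5 - x*y^7 - 5*x^2*y^4*z - y^6*z + 4*x^3*y^3 + 8*x*y^5 + 6*x^2*y^2*z + 5*y^4*z - 3*x^3*y - 18*x*y^3 - x^2*z - 6*y^2*z + 10*x*y + z
tr(a^2 b^5) = tr(b) tr(b^3 a^2 b) - tr(b^3 a^2) = x*y^4*z - x^2*y^3 - y^5 - 3*x*y^2*z + 2*x^2*y + 5*y^3 + x*z - 5*y
tr(b^7 a^2) = tr(b) tr(a^2 b^6) - tr(a^2 b^5) = x*y^6*z - x^2*y^5 - y^7 - 5*x*y^4*z + 4*x^2*y^3 + 7*y^5 + 6*x*y^2*z - 3*x^2*y - 14*y^3 - x*z + 7*y
use: tr(b^4 a^4 b^3) = tr(a) tr(b^7 a^3) - tr(b^7 a^2) = x^3*y^6*z - x^4*y^5 - x^2*y^7 - 5*x^3*y^4*z - 2*x*y^6*z + 4*x^4*y^3 + 9*x^2*y^5 + y^7 + 6*x^3*y^2*z + 10*x*y^4*z - 3*x^4*y - 22*x^2*y^3 - 7*y^5 - x^3*z - 12*x*y^2*z + 13*x^2*y + 14*y^3 + 2*x*z - 7*y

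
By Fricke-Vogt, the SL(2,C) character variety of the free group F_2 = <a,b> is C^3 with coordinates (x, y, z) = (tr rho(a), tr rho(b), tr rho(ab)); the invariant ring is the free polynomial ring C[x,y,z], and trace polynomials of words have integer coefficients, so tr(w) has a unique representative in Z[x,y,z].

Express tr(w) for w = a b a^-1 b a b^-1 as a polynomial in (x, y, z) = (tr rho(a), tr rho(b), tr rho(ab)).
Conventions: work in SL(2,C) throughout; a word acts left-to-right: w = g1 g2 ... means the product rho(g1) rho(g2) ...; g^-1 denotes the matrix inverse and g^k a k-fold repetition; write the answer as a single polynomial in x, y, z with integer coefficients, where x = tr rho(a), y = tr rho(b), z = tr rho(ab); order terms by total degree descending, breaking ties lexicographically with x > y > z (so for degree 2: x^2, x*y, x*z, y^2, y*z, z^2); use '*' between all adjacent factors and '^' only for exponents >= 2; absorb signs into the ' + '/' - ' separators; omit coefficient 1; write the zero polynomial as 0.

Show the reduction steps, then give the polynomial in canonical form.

x^2*y^2*z - x^3*y - x*y^3 - 2*x*y*z^2 + x^2*z + y^2*z + z^3 + 4*x*y - 3*z

trace(a^2 b) = trace(a)*trace(b a) - trace(b) = x*z - y
trace(a^2) = trace(a)*trace(a) - trace(1) = x^2 - 2
trace(a b^2 a) = trace(b)*trace(a^2 b) - trace(a^2) = x*y*z - x^2 - y^2 + 2
trace(a b a b) = trace(a b)*trace(a b) - trace(1) = z^2 - 2
trace(a b^2 a b) = trace(b)*trace(a b a b) - trace(a b a) = y*z^2 - x*z - y
trace(b a b^-1 a b) = trace(a b^2 a)*trace(b) - trace(a b^2 a b) = x*y^2*z - x^2*y - y^3 - y*z^2 + x*z + 3*y
trace(b a b) = trace(b)*trace(a b) - trace(a) = y*z - x
trace(a b a b a) = trace(a)*trace(b a b a) - trace(b a b) = x*z^2 - y*z - x
trace(a b a b a b) = trace(b a b a)*trace(b a) - trace(a b) = z^3 - 3*z
trace(b a b^-1 a b a) = trace(a b a b a)*trace(b) - trace(a b a b a b) = x*y*z^2 - y^2*z - z^3 - x*y + 3*z
trace(a b a^-1 b a b^-1) = trace(b a b^-1 a b)*trace(a) - trace(b a b^-1 a b a) = x^2*y^2*z - x^3*y - x*y^3 - 2*x*y*z^2 + x^2*z + y^2*z + z^3 + 4*x*y - 3*z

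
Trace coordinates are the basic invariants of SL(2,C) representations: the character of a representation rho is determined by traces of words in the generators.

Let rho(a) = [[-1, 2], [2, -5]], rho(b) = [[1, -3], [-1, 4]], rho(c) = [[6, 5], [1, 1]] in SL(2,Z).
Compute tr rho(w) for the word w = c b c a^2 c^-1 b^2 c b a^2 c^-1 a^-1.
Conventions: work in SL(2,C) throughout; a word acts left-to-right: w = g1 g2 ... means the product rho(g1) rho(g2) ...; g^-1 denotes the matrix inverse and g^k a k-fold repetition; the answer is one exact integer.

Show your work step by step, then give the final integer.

-3116126

rho(c) = [[6, 5], [1, 1]]
... * rho(b) = [[1, -3], [-1, 4]]  ->  [[1, 2], [0, 1]]
... * rho(c) = [[6, 5], [1, 1]]  ->  [[8, 7], [1, 1]]
... * rho(a) = [[-1, 2], [2, -5]]  ->  [[6, -19], [1, -3]]
... * rho(a) = [[-1, 2], [2, -5]]  ->  [[-44, 107], [-7, 17]]
... * rho(c^-1) = [[1, -5], [-1, 6]]  ->  [[-151, 862], [-24, 137]]
... * rho(b) = [[1, -3], [-1, 4]]  ->  [[-1013, 3901], [-161, 620]]
... * rho(b) = [[1, -3], [-1, 4]]  ->  [[-4914, 18643], [-781, 2963]]
... * rho(c) = [[6, 5], [1, 1]]  ->  [[-10841, -5927], [-1723, -942]]
... * rho(b) = [[1, -3], [-1, 4]]  ->  [[-4914, 8815], [-781, 1401]]
... * rho(a) = [[-1, 2], [2, -5]]  ->  [[22544, -53903], [3583, -8567]]
... * rho(a) = [[-1, 2], [2, -5]]  ->  [[-130350, 314603], [-20717, 50001]]
... * rho(c^-1) = [[1, -5], [-1, 6]]  ->  [[-444953, 2539368], [-70718, 403591]]
... * rho(a^-1) = [[-5, -2], [-2, -1]]  ->  [[-2853971, -1649462], [-453592, -262155]]
tr = -2853971 + -262155 = -3116126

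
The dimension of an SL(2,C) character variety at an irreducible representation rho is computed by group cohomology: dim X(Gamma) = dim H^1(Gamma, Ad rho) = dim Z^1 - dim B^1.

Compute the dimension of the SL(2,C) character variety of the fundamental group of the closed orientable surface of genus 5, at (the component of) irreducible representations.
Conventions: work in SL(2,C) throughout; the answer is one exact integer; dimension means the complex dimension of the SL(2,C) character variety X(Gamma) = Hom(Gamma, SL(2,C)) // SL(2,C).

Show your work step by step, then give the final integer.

24

The genus-5 surface group: 2g = 10 generators, one relator prod [a_i, b_i].
Before the relator condition, cocycle space has dim 3*10 = 30.
d_2 is surjective at irreducible rho (its cokernel H^2 is dual to H^0 = 0), so dim Z^1 = 30 - 3 = 27.
As always at irreducible rho, dim B^1 = 3.
dim H^1 = 27 - 3 = 24 = dim X.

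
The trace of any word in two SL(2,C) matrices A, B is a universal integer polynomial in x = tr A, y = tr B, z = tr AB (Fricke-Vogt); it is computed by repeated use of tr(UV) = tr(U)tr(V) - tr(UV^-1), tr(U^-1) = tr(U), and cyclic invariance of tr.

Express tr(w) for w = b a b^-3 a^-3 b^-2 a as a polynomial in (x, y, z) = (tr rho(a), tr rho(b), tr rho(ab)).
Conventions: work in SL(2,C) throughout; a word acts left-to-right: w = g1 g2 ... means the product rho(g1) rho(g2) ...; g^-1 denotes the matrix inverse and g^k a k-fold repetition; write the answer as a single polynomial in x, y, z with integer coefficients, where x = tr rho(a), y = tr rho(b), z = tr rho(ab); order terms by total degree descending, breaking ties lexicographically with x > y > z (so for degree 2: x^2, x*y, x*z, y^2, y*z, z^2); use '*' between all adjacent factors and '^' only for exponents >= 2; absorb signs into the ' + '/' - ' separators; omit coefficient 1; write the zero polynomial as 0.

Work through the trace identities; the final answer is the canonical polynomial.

so trace(b^-1 a) = trace(a)*trace(b) - trace(a b) = x*y - z
trace(a b a) = trace(a)*trace(b a) - trace(b) = x*z - y
trace(a b a b) = trace(a b)*trace(a b) - trace(1) = z^2 - 2
trace(b^-1 a b a) = trace(a b a)*trace(b) - trace(a b a b) = x*y*z - y^2 - z^2 + 2
so trace(b a b) = trace(b)*trace(a b) - trace(a) = y*z - x
reduce: trace(a b a b a) = trace(a)*trace(b a b a) - trace(b a b) = x*z^2 - y*z - x
so trace(a b a b a b) = trace(b a)*trace(b a b a) - trace(b^-1 a^-1) = z^3 - 3*z
so trace(a b a b a b^-1) = trace(a b a b a)*trace(b) - trace(a b a b a b) = x*y*z^2 - y^2*z - z^3 - x*y + 3*z
trace(b^-2 a b a b a) = trace(a b a b a b^-1)*trace(b) - trace(a b a b a) = x*y^2*z^2 - y^3*z - y*z^3 - x*y^2 - x*z^2 + 4*y*z + x
trace(a^-1 b^-2 a b a b) = trace(b^-2 a b a b)*trace(a) - trace(b^-2 a b a b a) = -x*y^2*z^2 + x^2*y*z + y^3*z + y*z^3 - 4*y*z + x
trace(b^-1 a^-1 b^-2 a b a) = trace(a^-1 b^-2 a b a)*trace(b) - trace(a^-1 b^-2 a b a b) = x*y^2*z^2 - x^2*y*z - y^3*z - y*z^3 + x*y^2 + 3*y*z - x
so trace(b^-2 a^-1 b^-2 a b a) = trace(b^-1 a^-1 b^-2 a b a)*trace(b) - trace(b^-1 a^-1 b^-2 a b a b) = x*y^3*z^2 - x^2*y^2*z - y^4*z - y^2*z^3 + x*y^3 + 3*y^2*z - 2*x*y + z
trace(a^-1 b^-2 a b a b^-3) = trace(b^-2 a^-1 b^-2 a b a)*trace(b) - trace(b^-2 a^-1 b^-2 a b a b) = x*y^4*z^2 - x^2*y^3*z - y^5*z - y^3*z^3 + x*y^4 - x*y^2*z^2 + x^2*y*z + 4*y^3*z + y*z^3 - 3*x*y^2 - 2*y*z + x
reduce: trace(b^-1 a b a b^-1) = trace(a b a b^-1)*trace(b) - trace(a b a) = x*y^2*z - y^3 - y*z^2 - x*z + 3*y
trace(b^-1 a b a b^-2) = trace(b^-1 a b a b^-1)*trace(b) - trace(b^-1 a b a) = x*y^3*z - y^4 - y^2*z^2 - 2*x*y*z + 4*y^2 + z^2 - 2
reduce: trace(b^-1 a b a b^-3) = trace(b^-1 a b a b^-2)*trace(b) - trace(b^-1 a b a b^-1) = x*y^4*z - y^5 - y^3*z^2 - 3*x*y^2*z + 5*y^3 + 2*y*z^2 + x*z - 5*y
so trace(b^-2 a b a b^-3) = trace(b^-1 a b a b^-3)*trace(b) - trace(b^-1 a b a b^-2) = x*y^5*z - y^6 - y^4*z^2 - 4*x*y^3*z + 6*y^4 + 3*y^2*z^2 + 3*x*y*z - 9*y^2 - z^2 + 2
trace(a^-1 b^-2 a b a b^-3 a^-1) = trace(a^-1 b^-2 a b a b^-3)*trace(a) - trace(a^-1 b^-2 a b a b^-3 a) = x^2*y^4*z^2 - x^3*y^3*z - 2*x*y^5*z - x*y^3*z^3 + x^2*y^4 - x^2*y^2*z^2 + y^6 + y^4*z^2 + x^3*y*z + 8*x*y^3*z + x*y*z^3 - 3*x^2*y^2 - 6*y^4 - 3*y^2*z^2 - 5*x*y*z + x^2 + 9*y^2 + z^2 - 2
so trace(b a b^-3 a^-3 b^-2 a) = trace(a^-1 b^-2 a b a b^-3 a^-1)*trace(a) - trace(a^-1 b^-2 a b a b^-3) = x^3*y^4*z^2 - x^4*y^3*z - 2*x^2*y^5*z - x^2*y^3*z^3 + x^3*y^4 - x^3*y^2*z^2 + x*y^6 + x^4*y*z + 9*x^2*y^3*z + x^2*y*z^3 + y^5*z + y^3*z^3 - 3*x^3*y^2 - 7*x*y^4 - 2*x*y^2*z^2 - 6*x^2*y*z - 4*y^3*z - y*z^3 + x^3 + 12*x*y^2 + x*z^2 + 2*y*z - 3*x

x^3*y^4*z^2 - x^4*y^3*z - 2*x^2*y^5*z - x^2*y^3*z^3 + x^3*y^4 - x^3*y^2*z^2 + x*y^6 + x^4*y*z + 9*x^2*y^3*z + x^2*y*z^3 + y^5*z + y^3*z^3 - 3*x^3*y^2 - 7*x*y^4 - 2*x*y^2*z^2 - 6*x^2*y*z - 4*y^3*z - y*z^3 + x^3 + 12*x*y^2 + x*z^2 + 2*y*z - 3*x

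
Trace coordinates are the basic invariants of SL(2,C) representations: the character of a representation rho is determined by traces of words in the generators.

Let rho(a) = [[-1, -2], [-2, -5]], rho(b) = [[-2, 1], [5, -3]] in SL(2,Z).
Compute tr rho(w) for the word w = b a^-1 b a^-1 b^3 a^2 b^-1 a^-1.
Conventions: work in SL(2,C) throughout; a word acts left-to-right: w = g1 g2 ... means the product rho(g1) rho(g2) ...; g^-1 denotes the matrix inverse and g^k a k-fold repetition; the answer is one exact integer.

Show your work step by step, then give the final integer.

6098977

rho(b) = [[-2, 1], [5, -3]]
... * rho(a^-1) = [[-5, 2], [2, -1]]  ->  [[12, -5], [-31, 13]]
... * rho(b) = [[-2, 1], [5, -3]]  ->  [[-49, 27], [127, -70]]
... * rho(a^-1) = [[-5, 2], [2, -1]]  ->  [[299, -125], [-775, 324]]
... * rho(b) = [[-2, 1], [5, -3]]  ->  [[-1223, 674], [3170, -1747]]
... * rho(b) = [[-2, 1], [5, -3]]  ->  [[5816, -3245], [-15075, 8411]]
... * rho(b) = [[-2, 1], [5, -3]]  ->  [[-27857, 15551], [72205, -40308]]
... * rho(a) = [[-1, -2], [-2, -5]]  ->  [[-3245, -22041], [8411, 57130]]
... * rho(a) = [[-1, -2], [-2, -5]]  ->  [[47327, 116695], [-122671, -302472]]
... * rho(b^-1) = [[-3, -1], [-5, -2]]  ->  [[-725456, -280717], [1880373, 727615]]
... * rho(a^-1) = [[-5, 2], [2, -1]]  ->  [[3065846, -1170195], [-7946635, 3033131]]
tr = 3065846 + 3033131 = 6098977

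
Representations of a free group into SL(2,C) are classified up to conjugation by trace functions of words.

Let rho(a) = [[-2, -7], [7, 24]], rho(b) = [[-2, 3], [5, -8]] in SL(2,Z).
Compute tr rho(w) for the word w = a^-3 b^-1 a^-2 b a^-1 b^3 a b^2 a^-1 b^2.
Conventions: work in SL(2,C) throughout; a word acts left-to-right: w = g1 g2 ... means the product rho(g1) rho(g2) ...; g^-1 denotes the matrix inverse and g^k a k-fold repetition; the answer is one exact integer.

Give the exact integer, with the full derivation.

rho(a^-1) = [[24, 7], [-7, -2]]
... * rho(a^-1) = [[24, 7], [-7, -2]]  ->  [[527, 154], [-154, -45]]
... * rho(a^-1) = [[24, 7], [-7, -2]]  ->  [[11570, 3381], [-3381, -988]]
... * rho(b^-1) = [[-8, -3], [-5, -2]]  ->  [[-109465, -41472], [31988, 12119]]
... * rho(a^-1) = [[24, 7], [-7, -2]]  ->  [[-2336856, -683311], [682879, 199678]]
... * rho(a^-1) = [[24, 7], [-7, -2]]  ->  [[-51301367, -14991370], [14991350, 4380797]]
... * rho(b) = [[-2, 3], [5, -8]]  ->  [[27645884, -33973141], [-8078715, 9927674]]
... * rho(a^-1) = [[24, 7], [-7, -2]]  ->  [[901313203, 261467470], [-263382878, -76406353]]
... * rho(b) = [[-2, 3], [5, -8]]  ->  [[-495289056, 612199849], [144733991, -178897810]]
... * rho(b) = [[-2, 3], [5, -8]]  ->  [[4051577357, -6383465960], [-1183957032, 1865384453]]
... * rho(b) = [[-2, 3], [5, -8]]  ->  [[-40020484514, 63222459751], [11694836329, -18474946720]]
... * rho(a) = [[-2, -7], [7, 24]]  ->  [[522598187285, 1797482425622], [-152714299698, -525262575583]]
... * rho(b) = [[-2, 3], [5, -8]]  ->  [[7942215753540, -12812064843121], [-2320884278519, 3743957705570]]
... * rho(b) = [[-2, 3], [5, -8]]  ->  [[-79944755722685, 126323166005588], [23361557084888, -36914314480117]]
... * rho(a^-1) = [[24, 7], [-7, -2]]  ->  [[-2802936299383556, -812259622069971], [819077571398131, 237359528554450]]
... * rho(b) = [[-2, 3], [5, -8]]  ->  [[1544574488417257, -1910731921590900], [-451357500024012, 558356485758793]]
... * rho(b) = [[-2, 3], [5, -8]]  ->  [[-12642808584789014, 19919578837978971], [3694497428841989, -5820924386142380]]
tr = -12642808584789014 + -5820924386142380 = -18463732970931394

-18463732970931394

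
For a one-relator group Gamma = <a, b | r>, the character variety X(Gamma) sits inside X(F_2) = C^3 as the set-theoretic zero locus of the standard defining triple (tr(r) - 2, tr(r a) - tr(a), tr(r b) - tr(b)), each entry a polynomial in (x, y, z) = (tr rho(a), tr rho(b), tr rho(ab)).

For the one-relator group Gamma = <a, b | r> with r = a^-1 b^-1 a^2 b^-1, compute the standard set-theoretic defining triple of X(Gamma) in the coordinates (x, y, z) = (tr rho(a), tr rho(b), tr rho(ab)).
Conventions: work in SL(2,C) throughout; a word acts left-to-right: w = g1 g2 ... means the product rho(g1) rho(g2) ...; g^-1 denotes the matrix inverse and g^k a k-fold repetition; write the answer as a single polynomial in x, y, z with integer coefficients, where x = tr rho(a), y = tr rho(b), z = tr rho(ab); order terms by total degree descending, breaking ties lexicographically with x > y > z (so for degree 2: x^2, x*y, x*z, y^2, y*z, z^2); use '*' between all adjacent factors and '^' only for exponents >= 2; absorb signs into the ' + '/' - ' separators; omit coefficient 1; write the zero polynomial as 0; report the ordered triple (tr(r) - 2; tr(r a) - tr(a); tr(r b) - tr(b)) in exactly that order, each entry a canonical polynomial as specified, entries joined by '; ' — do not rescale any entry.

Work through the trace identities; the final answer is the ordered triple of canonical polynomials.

x^2*y*z - x^3 - x*z^2 - y*z + 3*x - 2; x^2*y^2 - x*y*z - x^2 - y^2 - x + 2; x*y - y - z

trace(a b^-1) = trace(a) * trace(b) - trace(a b) = x*y - z
trace(a^2) = trace(a) * trace(a) - trace(1) = x^2 - 2
trace(b a^2) = trace(a) * trace(b a) - trace(b) = x*z - y
next, trace(a b a^2) = trace(a) * trace(b a^2) - trace(b a) = x^2*z - x*y - z
trace(b a b a) = trace(b a) * trace(b a) - trace(1) = z^2 - 2
next, trace(b a b) = trace(b) * trace(a b) - trace(a) = y*z - x
trace(a b a^2 b) = trace(a) * trace(b a b a) - trace(b a b) = x*z^2 - y*z - x
next, trace(b a^2 b^-1 a) = trace(a b a^2) * trace(b) - trace(a b a^2 b) = x^2*y*z - x*y^2 - x*z^2 + x
next, trace(a^2 b^-1 a^-1 b) = trace(b a^2 b^-1) * trace(a) - trace(b a^2 b^-1 a) = -x^2*y*z + x^3 + x*y^2 + x*z^2 - 3*x
trace(a^-1 b^-1 a^2 b^-1) = trace(a^2 b^-1 a^-1) * trace(b) - trace(a^2 b^-1 a^-1 b) = x^2*y*z - x^3 - x*z^2 - y*z + 3*x
and trace(a^2 b^-1) = trace(a^2) * trace(b) - trace(a^2 b) = x^2*y - x*z - y
trace(b^-1 a^2 b^-1) = trace(a^2 b^-1) * trace(b) - trace(a^2) = x^2*y^2 - x*y*z - x^2 - y^2 + 2
assemble the triple (trace(r) - 2; trace(r a) - x; trace(r b) - y)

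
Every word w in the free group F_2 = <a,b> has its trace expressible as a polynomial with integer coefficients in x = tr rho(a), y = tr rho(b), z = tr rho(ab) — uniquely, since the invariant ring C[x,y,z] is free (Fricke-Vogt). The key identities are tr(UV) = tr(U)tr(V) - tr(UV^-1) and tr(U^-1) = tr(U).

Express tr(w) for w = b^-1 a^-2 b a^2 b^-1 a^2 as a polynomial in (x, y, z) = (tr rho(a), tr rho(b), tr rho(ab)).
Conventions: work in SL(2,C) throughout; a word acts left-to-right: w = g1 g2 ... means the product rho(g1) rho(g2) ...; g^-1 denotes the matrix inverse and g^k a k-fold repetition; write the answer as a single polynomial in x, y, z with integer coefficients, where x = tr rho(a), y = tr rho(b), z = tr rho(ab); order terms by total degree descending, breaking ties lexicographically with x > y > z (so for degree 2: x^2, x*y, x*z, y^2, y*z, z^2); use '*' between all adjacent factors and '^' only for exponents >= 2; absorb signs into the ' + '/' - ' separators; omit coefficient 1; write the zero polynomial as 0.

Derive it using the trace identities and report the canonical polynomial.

-x^5*y^2*z + x^6*y + x^4*y^3 + 2*x^4*y*z^2 - x^5*z - x^3*z^3 - 5*x^4*y - x^2*y^3 - x^2*y*z^2 + 4*x^3*z + 5*x^2*y - x*z - y

tr(a^2) = tr(a)*tr(a) - tr(1)  (reduce the a square) = x^2 - 2
tr(a^3) = tr(a)*tr(a^2) - tr(a)  (reduce the a square) = x^3 - 3*x
tr(a^4) = tr(a)*tr(a^3) - tr(a^2)  (reduce the a square) = x^4 - 4*x^2 + 2
and tr(a b a) = tr(a)*tr(b a) - tr(b)  (reduce the a square) = x*z - y
and tr(a b a^2) = tr(a)*tr(a b a) - tr(a b)  (reduce the a square) = x^2*z - x*y - z
tr(a^4 b) = tr(a)*tr(a b a^2) - tr(a b a)  (reduce the a square) = x^3*z - x^2*y - 2*x*z + y
tr(a^2 b^-1 a^2) = tr(a^4)*tr(b) - tr(a^4 b)  (eliminate b^-1) = x^4*y - x^3*z - 3*x^2*y + 2*x*z + y
next, tr(a b a^4) = tr(a)*tr(a^3 b a) - tr(a^3 b)  (reduce the a square) = x^4*z - x^3*y - 3*x^2*z + 2*x*y + z
tr(b a b a) = tr(b a)*tr(b a) - tr(1)  (split on b) = z^2 - 2
tr(b a b) = tr(b)*tr(a b) - tr(a)  (reduce the b square) = y*z - x
tr(b a b a^2) = tr(a)*tr(b a b a) - tr(b a b)  (reduce the a square) = x*z^2 - y*z - x
next, tr(a^2 b a b a) = tr(a)*tr(b a b a^2) - tr(b a b a)  (reduce the a square) = x^2*z^2 - x*y*z - x^2 - z^2 + 2
next, tr(a b a^4 b) = tr(a)*tr(a^2 b a b a) - tr(a^2 b a b)  (reduce the a square) = x^3*z^2 - x^2*y*z - x^3 - 2*x*z^2 + y*z + 3*x
tr(a^2 b^-1 a b a^2) = tr(a b a^4)*tr(b) - tr(a b a^4 b)  (eliminate b^-1) = x^4*y*z - x^3*y^2 - x^3*z^2 - 2*x^2*y*z + x^3 + 2*x*y^2 + 2*x*z^2 - 3*x
tr(b a^2 b) = tr(b)*tr(a^2 b) - tr(a^2)  (reduce the b square) = x*y*z - x^2 - y^2 + 2
tr(b a^2 b a^2) = tr(a)*tr(b a^2 b a) - tr(b a^2 b)  (reduce the a square) = x^2*z^2 - 2*x*y*z + y^2 - 2
tr(a b a^2 b a^2) = tr(a)*tr(b a^2 b a^2) - tr(b a^2 b a)  (reduce the a square) = x^3*z^2 - 2*x^2*y*z + x*y^2 - x*z^2 + y*z - x
next, tr(b a b a b a) = tr(a b a b)*tr(a b) - tr(b a)  (split on a) = z^3 - 3*z
tr(b a b a b) = tr(b)*tr(a b a b) - tr(a b a)  (reduce the b square) = y*z^2 - x*z - y
tr(b a^2 b a b a) = tr(a)*tr(b a b a b a) - tr(b a b a b)  (reduce the a square) = x*z^3 - y*z^2 - 2*x*z + y
next, tr(b a^2 b a b) = tr(b)*tr(a^2 b a b) - tr(a^2 b a)  (reduce the b square) = x*y*z^2 - x^2*z - y^2*z + z
tr(a b a^2 b a^2 b) = tr(a)*tr(b a^2 b a b a) - tr(b a^2 b a b)  (reduce the a square) = x^2*z^3 - 2*x*y*z^2 - x^2*z + y^2*z + x*y - z
and tr(a^2 b^-1 a b a^2 b) = tr(a b a^2 b a^2)*tr(b) - tr(a b a^2 b a^2 b)  (eliminate b^-1) = x^3*y*z^2 - 2*x^2*y^2*z - x^2*z^3 + x*y^3 + x*y*z^2 + x^2*z - 2*x*y + z
tr(b a^2 b^-1 a^2 b^-1 a) = tr(a^2 b^-1 a b a^2)*tr(b) - tr(a^2 b^-1 a b a^2 b)  (eliminate b^-1) = x^4*y^2*z - x^3*y^3 - 2*x^3*y*z^2 + x^2*z^3 + x^3*y + x*y^3 + x*y*z^2 - x^2*z - x*y - z
next, tr(a^-1 b a^2 b^-1 a^2 b^-1) = tr(b a^2 b^-1 a^2 b^-1)*tr(a) - tr(b a^2 b^-1 a^2 b^-1 a)  (eliminate a^-1) = -x^4*y^2*z + x^5*y + x^3*y^3 + 2*x^3*y*z^2 - x^4*z - x^2*z^3 - 4*x^3*y - x*y^3 - x*y*z^2 + 3*x^2*z + 2*x*y + z
next, tr(b^-1 a^-2 b a^2 b^-1 a^2) = tr(a^-1 b a^2 b^-1 a^2 b^-1)*tr(a) - tr(a^-1 b a^2 b^-1 a^2 b^-1 a)  (eliminate a^-1) = -x^5*y^2*z + x^6*y + x^4*y^3 + 2*x^4*y*z^2 - x^5*z - x^3*z^3 - 5*x^4*y - x^2*y^3 - x^2*y*z^2 + 4*x^3*z + 5*x^2*y - x*z - y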